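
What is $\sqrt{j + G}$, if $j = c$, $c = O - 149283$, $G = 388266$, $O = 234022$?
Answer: $\sqrt{473005} \approx 687.75$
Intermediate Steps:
$c = 84739$ ($c = 234022 - 149283 = 84739$)
$j = 84739$
$\sqrt{j + G} = \sqrt{84739 + 388266} = \sqrt{473005}$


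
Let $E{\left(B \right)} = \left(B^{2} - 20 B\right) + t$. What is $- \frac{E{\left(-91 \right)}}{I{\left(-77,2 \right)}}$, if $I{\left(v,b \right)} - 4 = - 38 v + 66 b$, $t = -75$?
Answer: $- \frac{5013}{1531} \approx -3.2743$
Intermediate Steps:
$I{\left(v,b \right)} = 4 - 38 v + 66 b$ ($I{\left(v,b \right)} = 4 + \left(- 38 v + 66 b\right) = 4 - 38 v + 66 b$)
$E{\left(B \right)} = -75 + B^{2} - 20 B$ ($E{\left(B \right)} = \left(B^{2} - 20 B\right) - 75 = -75 + B^{2} - 20 B$)
$- \frac{E{\left(-91 \right)}}{I{\left(-77,2 \right)}} = - \frac{-75 + \left(-91\right)^{2} - -1820}{4 - -2926 + 66 \cdot 2} = - \frac{-75 + 8281 + 1820}{4 + 2926 + 132} = - \frac{10026}{3062} = \left(-1\right) \frac{5013}{1531} = - \frac{5013}{1531}$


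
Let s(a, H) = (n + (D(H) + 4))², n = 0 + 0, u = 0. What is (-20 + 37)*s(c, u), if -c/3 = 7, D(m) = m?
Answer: 272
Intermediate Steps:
n = 0
c = -21 (c = -3*7 = -21)
s(a, H) = (4 + H)² (s(a, H) = (0 + (H + 4))² = (0 + (4 + H))² = (4 + H)²)
(-20 + 37)*s(c, u) = (-20 + 37)*(4 + 0)² = 17*4² = 17*16 = 272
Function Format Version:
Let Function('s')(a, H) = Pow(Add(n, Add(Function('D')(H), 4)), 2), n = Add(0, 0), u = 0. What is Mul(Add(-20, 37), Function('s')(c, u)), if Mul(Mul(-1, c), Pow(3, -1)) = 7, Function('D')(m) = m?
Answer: 272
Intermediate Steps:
n = 0
c = -21 (c = Mul(-3, 7) = -21)
Function('s')(a, H) = Pow(Add(4, H), 2) (Function('s')(a, H) = Pow(Add(0, Add(H, 4)), 2) = Pow(Add(0, Add(4, H)), 2) = Pow(Add(4, H), 2))
Mul(Add(-20, 37), Function('s')(c, u)) = Mul(Add(-20, 37), Pow(Add(4, 0), 2)) = Mul(17, Pow(4, 2)) = Mul(17, 16) = 272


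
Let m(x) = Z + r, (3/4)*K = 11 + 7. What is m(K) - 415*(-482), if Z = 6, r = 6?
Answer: 200042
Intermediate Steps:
K = 24 (K = 4*(11 + 7)/3 = (4/3)*18 = 24)
m(x) = 12 (m(x) = 6 + 6 = 12)
m(K) - 415*(-482) = 12 - 415*(-482) = 12 + 200030 = 200042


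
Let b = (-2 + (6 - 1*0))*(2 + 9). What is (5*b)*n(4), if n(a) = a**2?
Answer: 3520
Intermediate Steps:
b = 44 (b = (-2 + (6 + 0))*11 = (-2 + 6)*11 = 4*11 = 44)
(5*b)*n(4) = (5*44)*4**2 = 220*16 = 3520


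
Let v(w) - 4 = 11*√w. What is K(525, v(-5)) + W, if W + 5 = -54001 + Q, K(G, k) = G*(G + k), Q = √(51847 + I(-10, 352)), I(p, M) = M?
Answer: 223719 + √52199 + 5775*I*√5 ≈ 2.2395e+5 + 12913.0*I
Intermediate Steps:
v(w) = 4 + 11*√w
Q = √52199 (Q = √(51847 + 352) = √52199 ≈ 228.47)
W = -54006 + √52199 (W = -5 + (-54001 + √52199) = -54006 + √52199 ≈ -53778.)
K(525, v(-5)) + W = 525*(525 + (4 + 11*√(-5))) + (-54006 + √52199) = 525*(525 + (4 + 11*(I*√5))) + (-54006 + √52199) = 525*(525 + (4 + 11*I*√5)) + (-54006 + √52199) = 525*(529 + 11*I*√5) + (-54006 + √52199) = (277725 + 5775*I*√5) + (-54006 + √52199) = 223719 + √52199 + 5775*I*√5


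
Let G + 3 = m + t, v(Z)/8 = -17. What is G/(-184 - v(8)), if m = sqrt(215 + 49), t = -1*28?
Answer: 31/48 - sqrt(66)/24 ≈ 0.30733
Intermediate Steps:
v(Z) = -136 (v(Z) = 8*(-17) = -136)
t = -28
m = 2*sqrt(66) (m = sqrt(264) = 2*sqrt(66) ≈ 16.248)
G = -31 + 2*sqrt(66) (G = -3 + (2*sqrt(66) - 28) = -3 + (-28 + 2*sqrt(66)) = -31 + 2*sqrt(66) ≈ -14.752)
G/(-184 - v(8)) = (-31 + 2*sqrt(66))/(-184 - 1*(-136)) = (-31 + 2*sqrt(66))/(-184 + 136) = (-31 + 2*sqrt(66))/(-48) = (-31 + 2*sqrt(66))*(-1/48) = 31/48 - sqrt(66)/24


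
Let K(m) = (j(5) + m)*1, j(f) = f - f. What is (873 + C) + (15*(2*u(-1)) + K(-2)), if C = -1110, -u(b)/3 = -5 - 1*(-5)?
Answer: -239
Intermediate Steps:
u(b) = 0 (u(b) = -3*(-5 - 1*(-5)) = -3*(-5 + 5) = -3*0 = 0)
j(f) = 0
K(m) = m (K(m) = (0 + m)*1 = m*1 = m)
(873 + C) + (15*(2*u(-1)) + K(-2)) = (873 - 1110) + (15*(2*0) - 2) = -237 + (15*0 - 2) = -237 + (0 - 2) = -237 - 2 = -239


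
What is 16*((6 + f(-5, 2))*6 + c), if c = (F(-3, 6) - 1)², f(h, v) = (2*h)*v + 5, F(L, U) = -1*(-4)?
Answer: -720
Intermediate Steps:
F(L, U) = 4
f(h, v) = 5 + 2*h*v (f(h, v) = 2*h*v + 5 = 5 + 2*h*v)
c = 9 (c = (4 - 1)² = 3² = 9)
16*((6 + f(-5, 2))*6 + c) = 16*((6 + (5 + 2*(-5)*2))*6 + 9) = 16*((6 + (5 - 20))*6 + 9) = 16*((6 - 15)*6 + 9) = 16*(-9*6 + 9) = 16*(-54 + 9) = 16*(-45) = -720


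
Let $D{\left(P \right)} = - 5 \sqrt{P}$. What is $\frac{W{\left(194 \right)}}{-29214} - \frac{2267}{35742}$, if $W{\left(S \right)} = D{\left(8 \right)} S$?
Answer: $- \frac{2267}{35742} + \frac{970 \sqrt{2}}{14607} \approx 0.030486$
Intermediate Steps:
$W{\left(S \right)} = - 10 S \sqrt{2}$ ($W{\left(S \right)} = - 5 \sqrt{8} S = - 5 \cdot 2 \sqrt{2} S = - 10 \sqrt{2} S = - 10 S \sqrt{2}$)
$\frac{W{\left(194 \right)}}{-29214} - \frac{2267}{35742} = \frac{\left(-10\right) 194 \sqrt{2}}{-29214} - \frac{2267}{35742} = - 1940 \sqrt{2} \left(- \frac{1}{29214}\right) - \frac{2267}{35742} = \frac{970 \sqrt{2}}{14607} - \frac{2267}{35742} = - \frac{2267}{35742} + \frac{970 \sqrt{2}}{14607}$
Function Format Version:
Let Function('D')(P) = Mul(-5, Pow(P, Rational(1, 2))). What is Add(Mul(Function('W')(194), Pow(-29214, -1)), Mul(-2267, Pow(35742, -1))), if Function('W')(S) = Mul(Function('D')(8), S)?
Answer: Add(Rational(-2267, 35742), Mul(Rational(970, 14607), Pow(2, Rational(1, 2)))) ≈ 0.030486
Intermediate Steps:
Function('W')(S) = Mul(-10, S, Pow(2, Rational(1, 2))) (Function('W')(S) = Mul(Mul(-5, Pow(8, Rational(1, 2))), S) = Mul(Mul(-5, Mul(2, Pow(2, Rational(1, 2)))), S) = Mul(Mul(-10, Pow(2, Rational(1, 2))), S) = Mul(-10, S, Pow(2, Rational(1, 2))))
Add(Mul(Function('W')(194), Pow(-29214, -1)), Mul(-2267, Pow(35742, -1))) = Add(Mul(Mul(-10, 194, Pow(2, Rational(1, 2))), Pow(-29214, -1)), Mul(-2267, Pow(35742, -1))) = Add(Mul(Mul(-1940, Pow(2, Rational(1, 2))), Rational(-1, 29214)), Mul(-2267, Rational(1, 35742))) = Add(Mul(Rational(970, 14607), Pow(2, Rational(1, 2))), Rational(-2267, 35742)) = Add(Rational(-2267, 35742), Mul(Rational(970, 14607), Pow(2, Rational(1, 2))))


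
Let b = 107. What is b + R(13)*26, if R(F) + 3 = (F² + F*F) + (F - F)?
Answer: 8817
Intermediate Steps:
R(F) = -3 + 2*F² (R(F) = -3 + ((F² + F*F) + (F - F)) = -3 + ((F² + F²) + 0) = -3 + (2*F² + 0) = -3 + 2*F²)
b + R(13)*26 = 107 + (-3 + 2*13²)*26 = 107 + (-3 + 2*169)*26 = 107 + (-3 + 338)*26 = 107 + 335*26 = 107 + 8710 = 8817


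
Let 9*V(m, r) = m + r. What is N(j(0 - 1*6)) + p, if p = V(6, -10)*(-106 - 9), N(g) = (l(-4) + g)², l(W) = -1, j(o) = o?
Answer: 901/9 ≈ 100.11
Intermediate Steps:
V(m, r) = m/9 + r/9 (V(m, r) = (m + r)/9 = m/9 + r/9)
N(g) = (-1 + g)²
p = 460/9 (p = ((⅑)*6 + (⅑)*(-10))*(-106 - 9) = (⅔ - 10/9)*(-115) = -4/9*(-115) = 460/9 ≈ 51.111)
N(j(0 - 1*6)) + p = (-1 + (0 - 1*6))² + 460/9 = (-1 + (0 - 6))² + 460/9 = (-1 - 6)² + 460/9 = (-7)² + 460/9 = 49 + 460/9 = 901/9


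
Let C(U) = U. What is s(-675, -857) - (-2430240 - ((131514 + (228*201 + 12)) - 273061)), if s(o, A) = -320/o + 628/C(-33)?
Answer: 3466753949/1485 ≈ 2.3345e+6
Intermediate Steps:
s(o, A) = -628/33 - 320/o (s(o, A) = -320/o + 628/(-33) = -320/o + 628*(-1/33) = -320/o - 628/33 = -628/33 - 320/o)
s(-675, -857) - (-2430240 - ((131514 + (228*201 + 12)) - 273061)) = (-628/33 - 320/(-675)) - (-2430240 - ((131514 + (228*201 + 12)) - 273061)) = (-628/33 - 320*(-1/675)) - (-2430240 - ((131514 + (45828 + 12)) - 273061)) = (-628/33 + 64/135) - (-2430240 - ((131514 + 45840) - 273061)) = -27556/1485 - (-2430240 - (177354 - 273061)) = -27556/1485 - (-2430240 - 1*(-95707)) = -27556/1485 - (-2430240 + 95707) = -27556/1485 - 1*(-2334533) = -27556/1485 + 2334533 = 3466753949/1485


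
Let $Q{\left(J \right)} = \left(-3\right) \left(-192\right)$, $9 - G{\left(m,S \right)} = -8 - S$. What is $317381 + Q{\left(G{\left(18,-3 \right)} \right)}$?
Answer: $317957$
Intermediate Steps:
$G{\left(m,S \right)} = 17 + S$ ($G{\left(m,S \right)} = 9 - \left(-8 - S\right) = 9 + \left(8 + S\right) = 17 + S$)
$Q{\left(J \right)} = 576$
$317381 + Q{\left(G{\left(18,-3 \right)} \right)} = 317381 + 576 = 317957$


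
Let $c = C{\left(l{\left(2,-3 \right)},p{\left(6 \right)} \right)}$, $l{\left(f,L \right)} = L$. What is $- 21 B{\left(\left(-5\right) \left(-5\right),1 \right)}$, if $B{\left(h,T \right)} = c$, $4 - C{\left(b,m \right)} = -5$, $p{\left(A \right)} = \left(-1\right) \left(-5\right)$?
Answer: $-189$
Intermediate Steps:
$p{\left(A \right)} = 5$
$C{\left(b,m \right)} = 9$ ($C{\left(b,m \right)} = 4 - -5 = 4 + 5 = 9$)
$c = 9$
$B{\left(h,T \right)} = 9$
$- 21 B{\left(\left(-5\right) \left(-5\right),1 \right)} = \left(-21\right) 9 = -189$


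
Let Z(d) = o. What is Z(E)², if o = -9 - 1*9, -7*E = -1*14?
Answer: 324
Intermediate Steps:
E = 2 (E = -(-1)*14/7 = -⅐*(-14) = 2)
o = -18 (o = -9 - 9 = -18)
Z(d) = -18
Z(E)² = (-18)² = 324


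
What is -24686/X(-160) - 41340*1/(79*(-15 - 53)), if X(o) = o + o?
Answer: 18230249/214880 ≈ 84.839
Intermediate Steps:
X(o) = 2*o
-24686/X(-160) - 41340*1/(79*(-15 - 53)) = -24686/(2*(-160)) - 41340*1/(79*(-15 - 53)) = -24686/(-320) - 41340/(79*(-68)) = -24686*(-1/320) - 41340/(-5372) = 12343/160 - 41340*(-1/5372) = 12343/160 + 10335/1343 = 18230249/214880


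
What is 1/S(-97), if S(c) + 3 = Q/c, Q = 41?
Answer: -97/332 ≈ -0.29217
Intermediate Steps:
S(c) = -3 + 41/c
1/S(-97) = 1/(-3 + 41/(-97)) = 1/(-3 + 41*(-1/97)) = 1/(-3 - 41/97) = 1/(-332/97) = -97/332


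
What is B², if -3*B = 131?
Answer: 17161/9 ≈ 1906.8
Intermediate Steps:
B = -131/3 (B = -⅓*131 = -131/3 ≈ -43.667)
B² = (-131/3)² = 17161/9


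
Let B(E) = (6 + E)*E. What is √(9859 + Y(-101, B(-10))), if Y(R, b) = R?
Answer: √9758 ≈ 98.783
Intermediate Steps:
B(E) = E*(6 + E)
√(9859 + Y(-101, B(-10))) = √(9859 - 101) = √9758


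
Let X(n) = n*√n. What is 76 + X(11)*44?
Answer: 76 + 484*√11 ≈ 1681.2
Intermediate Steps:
X(n) = n^(3/2)
76 + X(11)*44 = 76 + 11^(3/2)*44 = 76 + (11*√11)*44 = 76 + 484*√11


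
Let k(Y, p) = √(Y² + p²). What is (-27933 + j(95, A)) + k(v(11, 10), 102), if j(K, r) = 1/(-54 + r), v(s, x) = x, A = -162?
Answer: -6033529/216 + 2*√2626 ≈ -27831.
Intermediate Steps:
(-27933 + j(95, A)) + k(v(11, 10), 102) = (-27933 + 1/(-54 - 162)) + √(10² + 102²) = (-27933 + 1/(-216)) + √(100 + 10404) = (-27933 - 1/216) + √10504 = -6033529/216 + 2*√2626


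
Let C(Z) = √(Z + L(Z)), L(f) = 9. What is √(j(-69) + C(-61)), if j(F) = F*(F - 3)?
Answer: √(4968 + 2*I*√13) ≈ 70.484 + 0.0512*I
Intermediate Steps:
j(F) = F*(-3 + F)
C(Z) = √(9 + Z) (C(Z) = √(Z + 9) = √(9 + Z))
√(j(-69) + C(-61)) = √(-69*(-3 - 69) + √(9 - 61)) = √(-69*(-72) + √(-52)) = √(4968 + 2*I*√13)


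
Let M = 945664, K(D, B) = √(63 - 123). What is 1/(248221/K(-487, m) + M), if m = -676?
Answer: 56739840/53718437718601 + 496442*I*√15/53718437718601 ≈ 1.0562e-6 + 3.5792e-8*I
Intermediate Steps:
K(D, B) = 2*I*√15 (K(D, B) = √(-60) = 2*I*√15)
1/(248221/K(-487, m) + M) = 1/(248221/((2*I*√15)) + 945664) = 1/(248221*(-I*√15/30) + 945664) = 1/(-248221*I*√15/30 + 945664) = 1/(945664 - 248221*I*√15/30)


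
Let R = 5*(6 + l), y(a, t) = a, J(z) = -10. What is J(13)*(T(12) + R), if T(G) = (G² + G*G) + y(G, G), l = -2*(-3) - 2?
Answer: -3500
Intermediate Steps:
l = 4 (l = 6 - 2 = 4)
T(G) = G + 2*G² (T(G) = (G² + G*G) + G = (G² + G²) + G = 2*G² + G = G + 2*G²)
R = 50 (R = 5*(6 + 4) = 5*10 = 50)
J(13)*(T(12) + R) = -10*(12*(1 + 2*12) + 50) = -10*(12*(1 + 24) + 50) = -10*(12*25 + 50) = -10*(300 + 50) = -10*350 = -3500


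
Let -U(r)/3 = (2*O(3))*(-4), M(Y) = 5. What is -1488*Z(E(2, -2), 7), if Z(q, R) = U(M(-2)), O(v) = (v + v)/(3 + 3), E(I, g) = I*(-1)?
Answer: -35712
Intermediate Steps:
E(I, g) = -I
O(v) = v/3 (O(v) = (2*v)/6 = (2*v)*(⅙) = v/3)
U(r) = 24 (U(r) = -3*2*((⅓)*3)*(-4) = -3*2*1*(-4) = -6*(-4) = -3*(-8) = 24)
Z(q, R) = 24
-1488*Z(E(2, -2), 7) = -1488*24 = -35712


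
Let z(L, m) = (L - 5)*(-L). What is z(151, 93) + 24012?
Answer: 1966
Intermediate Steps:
z(L, m) = -L*(-5 + L) (z(L, m) = (-5 + L)*(-L) = -L*(-5 + L))
z(151, 93) + 24012 = 151*(5 - 1*151) + 24012 = 151*(5 - 151) + 24012 = 151*(-146) + 24012 = -22046 + 24012 = 1966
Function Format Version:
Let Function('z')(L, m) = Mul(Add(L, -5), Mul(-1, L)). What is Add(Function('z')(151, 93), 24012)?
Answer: 1966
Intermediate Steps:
Function('z')(L, m) = Mul(-1, L, Add(-5, L)) (Function('z')(L, m) = Mul(Add(-5, L), Mul(-1, L)) = Mul(-1, L, Add(-5, L)))
Add(Function('z')(151, 93), 24012) = Add(Mul(151, Add(5, Mul(-1, 151))), 24012) = Add(Mul(151, Add(5, -151)), 24012) = Add(Mul(151, -146), 24012) = Add(-22046, 24012) = 1966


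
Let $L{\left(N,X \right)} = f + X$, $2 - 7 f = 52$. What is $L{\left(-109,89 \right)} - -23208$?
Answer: $\frac{163029}{7} \approx 23290.0$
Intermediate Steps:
$f = - \frac{50}{7}$ ($f = \frac{2}{7} - \frac{52}{7} = - \frac{50}{7} \approx -7.1429$)
$L{\left(N,X \right)} = - \frac{50}{7} + X$
$L{\left(-109,89 \right)} - -23208 = \left(- \frac{50}{7} + 89\right) - -23208 = \frac{573}{7} + 23208 = \frac{163029}{7}$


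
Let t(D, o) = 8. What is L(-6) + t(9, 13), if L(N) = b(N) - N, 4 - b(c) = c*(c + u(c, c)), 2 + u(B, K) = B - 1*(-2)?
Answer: -54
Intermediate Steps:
u(B, K) = B (u(B, K) = -2 + (B - 1*(-2)) = -2 + (B + 2) = -2 + (2 + B) = B)
b(c) = 4 - 2*c² (b(c) = 4 - c*(c + c) = 4 - c*2*c = 4 - 2*c²)
L(N) = 4 - N - 2*N² (L(N) = (4 - 2*N²) - N = 4 - N - 2*N²)
L(-6) + t(9, 13) = (4 - 1*(-6) - 2*(-6)²) + 8 = (4 + 6 - 2*36) + 8 = (4 + 6 - 72) + 8 = -62 + 8 = -54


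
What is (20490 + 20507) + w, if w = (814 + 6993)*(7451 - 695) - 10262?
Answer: 52774827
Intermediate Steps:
w = 52733830 (w = 7807*6756 - 10262 = 52744092 - 10262 = 52733830)
(20490 + 20507) + w = (20490 + 20507) + 52733830 = 40997 + 52733830 = 52774827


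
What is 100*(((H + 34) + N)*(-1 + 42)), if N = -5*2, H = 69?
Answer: 381300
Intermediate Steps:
N = -10
100*(((H + 34) + N)*(-1 + 42)) = 100*(((69 + 34) - 10)*(-1 + 42)) = 100*((103 - 10)*41) = 100*(93*41) = 100*3813 = 381300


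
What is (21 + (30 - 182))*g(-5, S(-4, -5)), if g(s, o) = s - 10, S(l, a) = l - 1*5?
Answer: 1965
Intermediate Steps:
S(l, a) = -5 + l (S(l, a) = l - 5 = -5 + l)
g(s, o) = -10 + s
(21 + (30 - 182))*g(-5, S(-4, -5)) = (21 + (30 - 182))*(-10 - 5) = (21 - 152)*(-15) = -131*(-15) = 1965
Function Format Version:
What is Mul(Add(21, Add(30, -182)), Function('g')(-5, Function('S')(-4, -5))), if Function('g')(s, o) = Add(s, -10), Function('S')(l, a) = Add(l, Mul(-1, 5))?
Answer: 1965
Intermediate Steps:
Function('S')(l, a) = Add(-5, l) (Function('S')(l, a) = Add(l, -5) = Add(-5, l))
Function('g')(s, o) = Add(-10, s)
Mul(Add(21, Add(30, -182)), Function('g')(-5, Function('S')(-4, -5))) = Mul(Add(21, Add(30, -182)), Add(-10, -5)) = Mul(Add(21, -152), -15) = Mul(-131, -15) = 1965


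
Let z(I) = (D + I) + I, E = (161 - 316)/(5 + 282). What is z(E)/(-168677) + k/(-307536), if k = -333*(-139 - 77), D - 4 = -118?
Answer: -144662445311/620329571386 ≈ -0.23320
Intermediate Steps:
D = -114 (D = 4 - 118 = -114)
E = -155/287 ≈ -0.54007
z(I) = -114 + 2*I (z(I) = (-114 + I) + I = -114 + 2*I)
k = 71928 (k = -333*(-216) = 71928)
z(E)/(-168677) + k/(-307536) = (-114 + 2*(-155/287))/(-168677) + 71928/(-307536) = (-114 - 310/287)*(-1/168677) + 71928*(-1/307536) = -33028/287*(-1/168677) - 2997/12814 = 33028/48410299 - 2997/12814 = -144662445311/620329571386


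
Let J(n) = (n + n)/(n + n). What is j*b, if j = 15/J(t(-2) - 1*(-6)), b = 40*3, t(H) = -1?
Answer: 1800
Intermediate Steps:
b = 120
J(n) = 1 (J(n) = (2*n)/((2*n)) = (2*n)*(1/(2*n)) = 1)
j = 15 (j = 15/1 = 15*1 = 15)
j*b = 15*120 = 1800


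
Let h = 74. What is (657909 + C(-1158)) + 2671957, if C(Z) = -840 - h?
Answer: 3328952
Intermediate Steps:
C(Z) = -914 (C(Z) = -840 - 1*74 = -840 - 74 = -914)
(657909 + C(-1158)) + 2671957 = (657909 - 914) + 2671957 = 656995 + 2671957 = 3328952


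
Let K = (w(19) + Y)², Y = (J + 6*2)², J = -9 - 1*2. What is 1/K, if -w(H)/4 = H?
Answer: 1/5625 ≈ 0.00017778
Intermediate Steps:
w(H) = -4*H
J = -11 (J = -9 - 2 = -11)
Y = 1 (Y = (-11 + 6*2)² = (-11 + 12)² = 1² = 1)
K = 5625 (K = (-4*19 + 1)² = (-76 + 1)² = (-75)² = 5625)
1/K = 1/5625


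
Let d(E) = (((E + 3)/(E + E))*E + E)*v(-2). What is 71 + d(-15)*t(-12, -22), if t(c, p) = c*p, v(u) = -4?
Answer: 22247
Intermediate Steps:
d(E) = -6 - 6*E (d(E) = (((E + 3)/(E + E))*E + E)*(-4) = (((3 + E)/((2*E)))*E + E)*(-4) = (((3 + E)*(1/(2*E)))*E + E)*(-4) = (((3 + E)/(2*E))*E + E)*(-4) = ((3/2 + E/2) + E)*(-4) = (3/2 + 3*E/2)*(-4) = -6 - 6*E)
71 + d(-15)*t(-12, -22) = 71 + (-6 - 6*(-15))*(-12*(-22)) = 71 + (-6 + 90)*264 = 71 + 84*264 = 71 + 22176 = 22247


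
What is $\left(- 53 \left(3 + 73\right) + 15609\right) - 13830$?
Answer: $-2249$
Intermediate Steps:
$\left(- 53 \left(3 + 73\right) + 15609\right) - 13830 = \left(\left(-53\right) 76 + 15609\right) - 13830 = \left(-4028 + 15609\right) - 13830 = 11581 - 13830 = -2249$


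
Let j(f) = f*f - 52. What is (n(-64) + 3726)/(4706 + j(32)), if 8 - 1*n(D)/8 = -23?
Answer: 1987/2839 ≈ 0.69989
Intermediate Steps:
j(f) = -52 + f² (j(f) = f² - 52 = -52 + f²)
n(D) = 248 (n(D) = 64 - 8*(-23) = 64 + 184 = 248)
(n(-64) + 3726)/(4706 + j(32)) = (248 + 3726)/(4706 + (-52 + 32²)) = 3974/(4706 + (-52 + 1024)) = 3974/(4706 + 972) = 3974/5678 = 3974*(1/5678) = 1987/2839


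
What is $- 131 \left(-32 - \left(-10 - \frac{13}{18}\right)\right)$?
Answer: $\frac{50173}{18} \approx 2787.4$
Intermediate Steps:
$- 131 \left(-32 - \left(-10 - \frac{13}{18}\right)\right) = - 131 \left(-32 - - \frac{193}{18}\right) = - 131 \left(-32 + \left(\frac{13}{18} + 10\right)\right) = - 131 \left(-32 + \frac{193}{18}\right) = \left(-131\right) \left(- \frac{383}{18}\right) = \frac{50173}{18}$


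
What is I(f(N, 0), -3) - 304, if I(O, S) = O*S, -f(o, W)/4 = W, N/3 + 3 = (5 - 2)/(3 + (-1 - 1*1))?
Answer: -304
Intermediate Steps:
N = 0 (N = -9 + 3*((5 - 2)/(3 + (-1 - 1*1))) = -9 + 3*(3/(3 + (-1 - 1))) = -9 + 3*(3/(3 - 2)) = -9 + 3*(3/1) = -9 + 3*(3*1) = -9 + 3*3 = -9 + 9 = 0)
f(o, W) = -4*W
I(f(N, 0), -3) - 304 = -4*0*(-3) - 304 = 0*(-3) - 304 = 0 - 304 = -304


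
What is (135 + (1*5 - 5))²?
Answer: 18225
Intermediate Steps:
(135 + (1*5 - 5))² = (135 + (5 - 5))² = (135 + 0)² = 135² = 18225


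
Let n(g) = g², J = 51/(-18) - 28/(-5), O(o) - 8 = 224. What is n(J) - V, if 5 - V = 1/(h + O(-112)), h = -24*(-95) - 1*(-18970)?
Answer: 25660699/9666900 ≈ 2.6545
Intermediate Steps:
O(o) = 232 (O(o) = 8 + 224 = 232)
h = 21250 (h = 2280 + 18970 = 21250)
V = 107409/21482 (V = 5 - 1/(21250 + 232) = 5 - 1/21482 = 107409/21482 ≈ 5.0000)
J = 83/30 (J = 51*(-1/18) - 28*(-⅕) = -17/6 + 28/5 = 83/30 ≈ 2.7667)
n(J) - V = (83/30)² - 1*107409/21482 = 6889/900 - 107409/21482 = 25660699/9666900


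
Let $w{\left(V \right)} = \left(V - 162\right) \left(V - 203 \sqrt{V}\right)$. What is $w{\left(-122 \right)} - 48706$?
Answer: $-14058 + 57652 i \sqrt{122} \approx -14058.0 + 6.3679 \cdot 10^{5} i$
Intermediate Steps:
$w{\left(V \right)} = \left(-162 + V\right) \left(V - 203 \sqrt{V}\right)$
$w{\left(-122 \right)} - 48706 = \left(\left(-122\right)^{2} - 203 \left(-122\right)^{\frac{3}{2}} - -19764 + 32886 \sqrt{-122}\right) - 48706 = \left(14884 - 203 \left(- 122 i \sqrt{122}\right) + 19764 + 32886 i \sqrt{122}\right) - 48706 = \left(14884 + 24766 i \sqrt{122} + 19764 + 32886 i \sqrt{122}\right) - 48706 = \left(34648 + 57652 i \sqrt{122}\right) - 48706 = -14058 + 57652 i \sqrt{122}$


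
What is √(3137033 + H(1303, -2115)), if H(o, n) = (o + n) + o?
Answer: 2*√784381 ≈ 1771.3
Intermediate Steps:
H(o, n) = n + 2*o (H(o, n) = (n + o) + o = n + 2*o)
√(3137033 + H(1303, -2115)) = √(3137033 + (-2115 + 2*1303)) = √(3137033 + (-2115 + 2606)) = √(3137033 + 491) = √3137524 = 2*√784381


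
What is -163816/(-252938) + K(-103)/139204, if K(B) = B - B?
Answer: 81908/126469 ≈ 0.64765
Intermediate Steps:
K(B) = 0
-163816/(-252938) + K(-103)/139204 = -163816/(-252938) + 0/139204 = -163816*(-1/252938) + 0*(1/139204) = 81908/126469 + 0 = 81908/126469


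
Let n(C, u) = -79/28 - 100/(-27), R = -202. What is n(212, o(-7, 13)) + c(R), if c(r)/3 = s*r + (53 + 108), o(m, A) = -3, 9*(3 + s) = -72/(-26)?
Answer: 20790355/9828 ≈ 2115.4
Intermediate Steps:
s = -35/13 (s = -3 + (-72/(-26))/9 = -3 + (-72*(-1/26))/9 = -3 + (1/9)*(36/13) = -3 + 4/13 = -35/13 ≈ -2.6923)
c(r) = 483 - 105*r/13 (c(r) = 3*(-35*r/13 + (53 + 108)) = 3*(-35*r/13 + 161) = 3*(161 - 35*r/13) = 483 - 105*r/13)
n(C, u) = 667/756 (n(C, u) = -79*1/28 - 100*(-1/27) = -79/28 + 100/27 = 667/756)
n(212, o(-7, 13)) + c(R) = 667/756 + (483 - 105/13*(-202)) = 667/756 + (483 + 21210/13) = 667/756 + 27489/13 = 20790355/9828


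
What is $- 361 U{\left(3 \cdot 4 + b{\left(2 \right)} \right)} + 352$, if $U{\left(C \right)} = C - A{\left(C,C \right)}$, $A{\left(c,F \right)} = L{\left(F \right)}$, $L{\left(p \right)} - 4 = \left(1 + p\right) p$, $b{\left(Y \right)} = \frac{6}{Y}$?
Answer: $83021$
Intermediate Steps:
$L{\left(p \right)} = 4 + p \left(1 + p\right)$ ($L{\left(p \right)} = 4 + \left(1 + p\right) p = 4 + p \left(1 + p\right)$)
$A{\left(c,F \right)} = 4 + F + F^{2}$
$U{\left(C \right)} = -4 - C^{2}$ ($U{\left(C \right)} = C - \left(4 + C + C^{2}\right) = -4 - C^{2}$)
$- 361 U{\left(3 \cdot 4 + b{\left(2 \right)} \right)} + 352 = - 361 \left(-4 - \left(3 \cdot 4 + \frac{6}{2}\right)^{2}\right) + 352 = - 361 \left(-4 - \left(12 + 6 \cdot \frac{1}{2}\right)^{2}\right) + 352 = - 361 \left(-4 - \left(12 + 3\right)^{2}\right) + 352 = - 361 \left(-4 - 15^{2}\right) + 352 = - 361 \left(-4 - 225\right) + 352 = \left(-361\right) \left(-229\right) + 352 = 82669 + 352 = 83021$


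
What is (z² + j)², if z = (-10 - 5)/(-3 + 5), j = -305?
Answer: 990025/16 ≈ 61877.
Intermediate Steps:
z = -15/2 ≈ -7.5000
(z² + j)² = ((-15/2)² - 305)² = (225/4 - 305)² = (-995/4)² = 990025/16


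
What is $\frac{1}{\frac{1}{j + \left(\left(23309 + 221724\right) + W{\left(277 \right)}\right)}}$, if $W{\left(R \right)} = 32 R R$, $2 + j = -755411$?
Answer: $1944948$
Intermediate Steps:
$j = -755413$ ($j = -2 - 755411 = -755413$)
$W{\left(R \right)} = 32 R^{2}$
$\frac{1}{\frac{1}{j + \left(\left(23309 + 221724\right) + W{\left(277 \right)}\right)}} = \frac{1}{\frac{1}{-755413 + \left(\left(23309 + 221724\right) + 32 \cdot 277^{2}\right)}} = \frac{1}{\frac{1}{-755413 + \left(245033 + 32 \cdot 76729\right)}} = \frac{1}{\frac{1}{-755413 + \left(245033 + 2455328\right)}} = \frac{1}{\frac{1}{-755413 + 2700361}} = \frac{1}{\frac{1}{1944948}} = 1944948$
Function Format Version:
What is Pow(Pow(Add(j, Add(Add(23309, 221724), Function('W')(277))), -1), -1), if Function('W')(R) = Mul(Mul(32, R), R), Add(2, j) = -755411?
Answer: 1944948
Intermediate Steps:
j = -755413 (j = Add(-2, -755411) = -755413)
Function('W')(R) = Mul(32, Pow(R, 2))
Pow(Pow(Add(j, Add(Add(23309, 221724), Function('W')(277))), -1), -1) = Pow(Pow(Add(-755413, Add(Add(23309, 221724), Mul(32, Pow(277, 2)))), -1), -1) = Pow(Pow(Add(-755413, Add(245033, Mul(32, 76729))), -1), -1) = Pow(Pow(Add(-755413, Add(245033, 2455328)), -1), -1) = Pow(Pow(Add(-755413, 2700361), -1), -1) = Pow(Pow(1944948, -1), -1) = Pow(Rational(1, 1944948), -1) = 1944948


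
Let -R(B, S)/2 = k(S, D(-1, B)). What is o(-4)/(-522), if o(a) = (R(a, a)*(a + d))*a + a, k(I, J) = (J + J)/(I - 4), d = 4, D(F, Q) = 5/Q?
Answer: 2/261 ≈ 0.0076628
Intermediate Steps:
k(I, J) = 2*J/(-4 + I) (k(I, J) = (2*J)/(-4 + I) = 2*J/(-4 + I))
R(B, S) = -20/(B*(-4 + S)) (R(B, S) = -4*5/B/(-4 + S) = -20/(B*(-4 + S)))
o(a) = a - 20*(4 + a)/(-4 + a) (o(a) = ((-20/(a*(-4 + a)))*(a + 4))*a + a = ((-20/(a*(-4 + a)))*(4 + a))*a + a = (-20*(4 + a)/(a*(-4 + a)))*a + a = -20*(4 + a)/(-4 + a) + a = a - 20*(4 + a)/(-4 + a))
o(-4)/(-522) = ((-80 + (-4)**2 - 24*(-4))/(-4 - 4))/(-522) = ((-80 + 16 + 96)/(-8))*(-1/522) = -1/8*32*(-1/522) = -4*(-1/522) = 2/261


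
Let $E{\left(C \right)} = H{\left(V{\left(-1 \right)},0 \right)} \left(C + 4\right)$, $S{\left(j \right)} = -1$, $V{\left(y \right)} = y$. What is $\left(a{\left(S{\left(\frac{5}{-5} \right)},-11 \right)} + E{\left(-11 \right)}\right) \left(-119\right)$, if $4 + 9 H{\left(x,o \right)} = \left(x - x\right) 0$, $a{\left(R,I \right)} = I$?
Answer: $\frac{8449}{9} \approx 938.78$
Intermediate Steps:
$H{\left(x,o \right)} = - \frac{4}{9}$ ($H{\left(x,o \right)} = - \frac{4}{9} + \frac{\left(x - x\right) 0}{9} = - \frac{4}{9} + \frac{0 \cdot 0}{9} = - \frac{4}{9} + \frac{1}{9} \cdot 0 = - \frac{4}{9} + 0 = - \frac{4}{9}$)
$E{\left(C \right)} = - \frac{16}{9} - \frac{4 C}{9}$ ($E{\left(C \right)} = - \frac{4 \left(C + 4\right)}{9} = - \frac{4 \left(4 + C\right)}{9} = - \frac{16}{9} - \frac{4 C}{9}$)
$\left(a{\left(S{\left(\frac{5}{-5} \right)},-11 \right)} + E{\left(-11 \right)}\right) \left(-119\right) = \left(-11 - - \frac{28}{9}\right) \left(-119\right) = \left(-11 + \left(- \frac{16}{9} + \frac{44}{9}\right)\right) \left(-119\right) = \left(-11 + \frac{28}{9}\right) \left(-119\right) = \left(- \frac{71}{9}\right) \left(-119\right) = \frac{8449}{9}$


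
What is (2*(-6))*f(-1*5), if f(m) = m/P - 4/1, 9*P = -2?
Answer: -222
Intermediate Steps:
P = -2/9 (P = (1/9)*(-2) = -2/9 ≈ -0.22222)
f(m) = -4 - 9*m/2 (f(m) = m/(-2/9) - 4/1 = m*(-9/2) - 4*1 = -9*m/2 - 4 = -4 - 9*m/2)
(2*(-6))*f(-1*5) = (2*(-6))*(-4 - (-9)*5/2) = -12*(-4 - 9/2*(-5)) = -12*(-4 + 45/2) = -12*37/2 = -222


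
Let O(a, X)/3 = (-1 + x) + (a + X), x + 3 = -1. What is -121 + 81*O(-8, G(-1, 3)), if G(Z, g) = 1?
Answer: -3037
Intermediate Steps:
x = -4 (x = -3 - 1 = -4)
O(a, X) = -15 + 3*X + 3*a (O(a, X) = 3*((-1 - 4) + (a + X)) = 3*(-5 + (X + a)) = 3*(-5 + X + a) = -15 + 3*X + 3*a)
-121 + 81*O(-8, G(-1, 3)) = -121 + 81*(-15 + 3*1 + 3*(-8)) = -121 + 81*(-15 + 3 - 24) = -121 + 81*(-36) = -121 - 2916 = -3037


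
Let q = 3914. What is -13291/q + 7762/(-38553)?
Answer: -542788391/150896442 ≈ -3.5971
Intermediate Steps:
-13291/q + 7762/(-38553) = -13291/3914 + 7762/(-38553) = -13291*1/3914 + 7762*(-1/38553) = -13291/3914 - 7762/38553 = -542788391/150896442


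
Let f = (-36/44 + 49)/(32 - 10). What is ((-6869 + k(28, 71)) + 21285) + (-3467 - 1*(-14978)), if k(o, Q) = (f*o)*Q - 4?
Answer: 3663503/121 ≈ 30277.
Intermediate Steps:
f = 265/121 (f = (-36*1/44 + 49)/22 = (-9/11 + 49)*(1/22) = (530/11)*(1/22) = 265/121 ≈ 2.1901)
k(o, Q) = -4 + 265*Q*o/121 (k(o, Q) = (265*o/121)*Q - 4 = 265*Q*o/121 - 4 = -4 + 265*Q*o/121)
((-6869 + k(28, 71)) + 21285) + (-3467 - 1*(-14978)) = ((-6869 + (-4 + (265/121)*71*28)) + 21285) + (-3467 - 1*(-14978)) = ((-6869 + (-4 + 526820/121)) + 21285) + (-3467 + 14978) = ((-6869 + 526336/121) + 21285) + 11511 = (-304813/121 + 21285) + 11511 = 2270672/121 + 11511 = 3663503/121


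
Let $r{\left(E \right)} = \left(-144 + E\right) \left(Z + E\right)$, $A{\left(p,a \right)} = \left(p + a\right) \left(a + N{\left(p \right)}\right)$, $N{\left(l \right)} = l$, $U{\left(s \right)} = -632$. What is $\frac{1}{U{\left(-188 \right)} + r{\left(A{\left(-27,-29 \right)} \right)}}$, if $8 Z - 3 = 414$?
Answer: $\frac{1}{9538238} \approx 1.0484 \cdot 10^{-7}$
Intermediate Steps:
$Z = \frac{417}{8}$ ($Z = \frac{3}{8} + \frac{1}{8} \cdot 414 = \frac{3}{8} + \frac{207}{4} = \frac{417}{8} \approx 52.125$)
$A{\left(p,a \right)} = \left(a + p\right)^{2}$ ($A{\left(p,a \right)} = \left(p + a\right) \left(a + p\right) = \left(a + p\right) \left(a + p\right) = \left(a + p\right)^{2}$)
$r{\left(E \right)} = \left(-144 + E\right) \left(\frac{417}{8} + E\right)$
$\frac{1}{U{\left(-188 \right)} + r{\left(A{\left(-27,-29 \right)} \right)}} = \frac{1}{-632 - \left(7506 - \left(\left(-29\right)^{2} + \left(-27\right)^{2} + 2 \left(-29\right) \left(-27\right)\right)^{2} + \frac{735 \left(\left(-29\right)^{2} + \left(-27\right)^{2} + 2 \left(-29\right) \left(-27\right)\right)}{8}\right)} = \frac{1}{-632 - \left(7506 - \left(841 + 729 + 1566\right)^{2} + \frac{735 \left(841 + 729 + 1566\right)}{8}\right)} = \frac{1}{-632 - \left(295626 - 9834496\right)} = \frac{1}{-632 - -9538870} = \frac{1}{-632 + 9538870} = \frac{1}{9538238}$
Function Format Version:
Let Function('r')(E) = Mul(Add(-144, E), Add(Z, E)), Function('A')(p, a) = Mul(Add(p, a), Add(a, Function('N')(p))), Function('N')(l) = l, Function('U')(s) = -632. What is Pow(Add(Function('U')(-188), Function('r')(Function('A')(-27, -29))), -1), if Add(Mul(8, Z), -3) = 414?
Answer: Rational(1, 9538238) ≈ 1.0484e-7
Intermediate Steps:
Z = Rational(417, 8) (Z = Add(Rational(3, 8), Mul(Rational(1, 8), 414)) = Add(Rational(3, 8), Rational(207, 4)) = Rational(417, 8) ≈ 52.125)
Function('A')(p, a) = Pow(Add(a, p), 2) (Function('A')(p, a) = Mul(Add(p, a), Add(a, p)) = Mul(Add(a, p), Add(a, p)) = Pow(Add(a, p), 2))
Function('r')(E) = Mul(Add(-144, E), Add(Rational(417, 8), E))
Pow(Add(Function('U')(-188), Function('r')(Function('A')(-27, -29))), -1) = Pow(Add(-632, Add(-7506, Pow(Add(Pow(-29, 2), Pow(-27, 2), Mul(2, -29, -27)), 2), Mul(Rational(-735, 8), Add(Pow(-29, 2), Pow(-27, 2), Mul(2, -29, -27))))), -1) = Pow(Add(-632, Add(-7506, Pow(Add(841, 729, 1566), 2), Mul(Rational(-735, 8), Add(841, 729, 1566)))), -1) = Pow(Add(-632, Add(-7506, Pow(3136, 2), Mul(Rational(-735, 8), 3136))), -1) = Pow(Add(-632, Add(-7506, 9834496, -288120)), -1) = Pow(Add(-632, 9538870), -1) = Pow(9538238, -1) = Rational(1, 9538238)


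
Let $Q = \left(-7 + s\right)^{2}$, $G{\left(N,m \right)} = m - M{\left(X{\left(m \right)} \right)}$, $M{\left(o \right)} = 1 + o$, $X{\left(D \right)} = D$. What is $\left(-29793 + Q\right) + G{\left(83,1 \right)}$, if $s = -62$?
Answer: $-25033$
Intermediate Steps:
$G{\left(N,m \right)} = -1$ ($G{\left(N,m \right)} = m - \left(1 + m\right) = -1$)
$Q = 4761$ ($Q = \left(-7 - 62\right)^{2} = \left(-69\right)^{2} = 4761$)
$\left(-29793 + Q\right) + G{\left(83,1 \right)} = \left(-29793 + 4761\right) - 1 = -25032 - 1 = -25033$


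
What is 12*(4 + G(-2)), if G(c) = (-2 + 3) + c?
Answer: 36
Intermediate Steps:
G(c) = 1 + c
12*(4 + G(-2)) = 12*(4 + (1 - 2)) = 12*(4 - 1) = 12*3 = 36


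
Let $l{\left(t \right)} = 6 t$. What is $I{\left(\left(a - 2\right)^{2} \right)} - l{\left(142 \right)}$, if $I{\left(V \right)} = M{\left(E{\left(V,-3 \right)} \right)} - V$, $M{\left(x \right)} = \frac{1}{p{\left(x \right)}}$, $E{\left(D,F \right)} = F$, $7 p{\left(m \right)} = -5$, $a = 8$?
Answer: $- \frac{4447}{5} \approx -889.4$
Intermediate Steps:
$p{\left(m \right)} = - \frac{5}{7}$ ($p{\left(m \right)} = \frac{1}{7} \left(-5\right) = - \frac{5}{7}$)
$M{\left(x \right)} = - \frac{7}{5}$ ($M{\left(x \right)} = \frac{1}{- \frac{5}{7}} = - \frac{7}{5}$)
$I{\left(V \right)} = - \frac{7}{5} - V$
$I{\left(\left(a - 2\right)^{2} \right)} - l{\left(142 \right)} = \left(- \frac{7}{5} - \left(8 - 2\right)^{2}\right) - 6 \cdot 142 = \left(- \frac{7}{5} - 6^{2}\right) - 852 = \left(- \frac{7}{5} - 36\right) - 852 = - \frac{187}{5} - 852 = - \frac{4447}{5}$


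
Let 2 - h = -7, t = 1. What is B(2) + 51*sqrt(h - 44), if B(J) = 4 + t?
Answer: 5 + 51*I*sqrt(35) ≈ 5.0 + 301.72*I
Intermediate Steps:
h = 9 (h = 2 - 1*(-7) = 2 + 7 = 9)
B(J) = 5 (B(J) = 4 + 1 = 5)
B(2) + 51*sqrt(h - 44) = 5 + 51*sqrt(9 - 44) = 5 + 51*sqrt(-35) = 5 + 51*(I*sqrt(35)) = 5 + 51*I*sqrt(35)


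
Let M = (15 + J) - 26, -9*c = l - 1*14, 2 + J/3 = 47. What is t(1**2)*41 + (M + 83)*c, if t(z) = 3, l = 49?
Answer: -682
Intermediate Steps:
J = 135 (J = -6 + 3*47 = -6 + 141 = 135)
c = -35/9 (c = -(49 - 1*14)/9 = -(49 - 14)/9 = -1/9*35 = -35/9 ≈ -3.8889)
M = 124 (M = (15 + 135) - 26 = 150 - 26 = 124)
t(1**2)*41 + (M + 83)*c = 3*41 + (124 + 83)*(-35/9) = 123 + 207*(-35/9) = 123 - 805 = -682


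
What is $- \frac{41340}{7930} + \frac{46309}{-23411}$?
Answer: $- \frac{10269547}{1428071} \approx -7.1912$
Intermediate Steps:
$- \frac{41340}{7930} + \frac{46309}{-23411} = \left(-41340\right) \frac{1}{7930} + 46309 \left(- \frac{1}{23411}\right) = - \frac{318}{61} - \frac{46309}{23411} = - \frac{10269547}{1428071}$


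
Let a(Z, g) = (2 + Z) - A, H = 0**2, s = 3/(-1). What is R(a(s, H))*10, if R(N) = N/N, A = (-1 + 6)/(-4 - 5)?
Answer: 10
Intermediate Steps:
s = -3 (s = 3*(-1) = -3)
H = 0
A = -5/9 (A = 5/(-9) = 5*(-1/9) = -5/9 ≈ -0.55556)
a(Z, g) = 23/9 + Z (a(Z, g) = (2 + Z) - 1*(-5/9) = (2 + Z) + 5/9 = 23/9 + Z)
R(N) = 1
R(a(s, H))*10 = 1*10 = 10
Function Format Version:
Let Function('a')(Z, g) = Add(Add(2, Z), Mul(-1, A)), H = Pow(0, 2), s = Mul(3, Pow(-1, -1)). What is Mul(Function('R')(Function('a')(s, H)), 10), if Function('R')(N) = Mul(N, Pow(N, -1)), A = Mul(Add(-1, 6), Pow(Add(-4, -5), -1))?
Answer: 10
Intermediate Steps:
s = -3 (s = Mul(3, -1) = -3)
H = 0
A = Rational(-5, 9) (A = Mul(5, Pow(-9, -1)) = Mul(5, Rational(-1, 9)) = Rational(-5, 9) ≈ -0.55556)
Function('a')(Z, g) = Add(Rational(23, 9), Z) (Function('a')(Z, g) = Add(Add(2, Z), Mul(-1, Rational(-5, 9))) = Add(Add(2, Z), Rational(5, 9)) = Add(Rational(23, 9), Z))
Function('R')(N) = 1
Mul(Function('R')(Function('a')(s, H)), 10) = Mul(1, 10) = 10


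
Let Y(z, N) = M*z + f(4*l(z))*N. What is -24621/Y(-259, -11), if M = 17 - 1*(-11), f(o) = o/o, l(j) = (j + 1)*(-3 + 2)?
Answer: 8207/2421 ≈ 3.3899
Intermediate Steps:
l(j) = -1 - j (l(j) = (1 + j)*(-1) = -1 - j)
f(o) = 1
M = 28 (M = 17 + 11 = 28)
Y(z, N) = N + 28*z (Y(z, N) = 28*z + 1*N = 28*z + N = N + 28*z)
-24621/Y(-259, -11) = -24621/(-11 + 28*(-259)) = -24621/(-11 - 7252) = -24621/(-7263) = -24621*(-1/7263) = 8207/2421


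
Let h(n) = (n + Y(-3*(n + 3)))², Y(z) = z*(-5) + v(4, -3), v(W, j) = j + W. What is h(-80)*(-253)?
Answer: -385257268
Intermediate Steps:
v(W, j) = W + j
Y(z) = 1 - 5*z (Y(z) = z*(-5) + (4 - 3) = -5*z + 1 = 1 - 5*z)
h(n) = (46 + 16*n)² (h(n) = (n + (1 - (-15)*(n + 3)))² = (n + (1 - (-15)*(3 + n)))² = (n + (1 - 5*(-9 - 3*n)))² = (n + (1 + (45 + 15*n)))² = (n + (46 + 15*n))² = (46 + 16*n)²)
h(-80)*(-253) = (4*(23 + 8*(-80))²)*(-253) = (4*(23 - 640)²)*(-253) = (4*(-617)²)*(-253) = (4*380689)*(-253) = 1522756*(-253) = -385257268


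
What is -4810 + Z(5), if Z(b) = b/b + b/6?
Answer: -28849/6 ≈ -4808.2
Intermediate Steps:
Z(b) = 1 + b/6 (Z(b) = 1 + b*(⅙) = 1 + b/6)
-4810 + Z(5) = -4810 + (1 + (⅙)*5) = -4810 + (1 + ⅚) = -4810 + 11/6 = -28849/6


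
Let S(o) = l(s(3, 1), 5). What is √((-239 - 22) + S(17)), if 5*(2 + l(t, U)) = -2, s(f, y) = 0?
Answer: I*√6585/5 ≈ 16.23*I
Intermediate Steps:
l(t, U) = -12/5 (l(t, U) = -2 + (⅕)*(-2) = -2 - ⅖ = -12/5)
S(o) = -12/5
√((-239 - 22) + S(17)) = √((-239 - 22) - 12/5) = √(-261 - 12/5) = √(-1317/5) = I*√6585/5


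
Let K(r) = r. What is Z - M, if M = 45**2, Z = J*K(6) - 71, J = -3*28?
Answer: -2600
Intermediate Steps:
J = -84
Z = -575 (Z = -84*6 - 71 = -504 - 71 = -575)
M = 2025
Z - M = -575 - 1*2025 = -575 - 2025 = -2600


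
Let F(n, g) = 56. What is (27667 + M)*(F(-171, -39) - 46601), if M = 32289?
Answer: -2790652020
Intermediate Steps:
(27667 + M)*(F(-171, -39) - 46601) = (27667 + 32289)*(56 - 46601) = 59956*(-46545) = -2790652020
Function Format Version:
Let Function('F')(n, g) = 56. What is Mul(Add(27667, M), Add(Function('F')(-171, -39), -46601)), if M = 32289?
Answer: -2790652020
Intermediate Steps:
Mul(Add(27667, M), Add(Function('F')(-171, -39), -46601)) = Mul(Add(27667, 32289), Add(56, -46601)) = Mul(59956, -46545) = -2790652020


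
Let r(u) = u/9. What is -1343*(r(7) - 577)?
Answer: 6964798/9 ≈ 7.7387e+5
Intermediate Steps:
r(u) = u/9 (r(u) = u*(1/9) = u/9)
-1343*(r(7) - 577) = -1343*((1/9)*7 - 577) = -1343*(7/9 - 577) = -1343*(-5186/9) = 6964798/9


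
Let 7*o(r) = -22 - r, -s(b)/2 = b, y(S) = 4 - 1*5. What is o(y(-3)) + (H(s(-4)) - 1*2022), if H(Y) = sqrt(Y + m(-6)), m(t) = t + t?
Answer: -2025 + 2*I ≈ -2025.0 + 2.0*I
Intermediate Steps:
m(t) = 2*t
y(S) = -1 (y(S) = 4 - 5 = -1)
s(b) = -2*b
H(Y) = sqrt(-12 + Y) (H(Y) = sqrt(Y + 2*(-6)) = sqrt(Y - 12) = sqrt(-12 + Y))
o(r) = -22/7 - r/7 (o(r) = (-22 - r)/7 = -22/7 - r/7)
o(y(-3)) + (H(s(-4)) - 1*2022) = (-22/7 - 1/7*(-1)) + (sqrt(-12 - 2*(-4)) - 1*2022) = (-22/7 + 1/7) + (sqrt(-12 + 8) - 2022) = -3 + (sqrt(-4) - 2022) = -3 + (2*I - 2022) = -3 + (-2022 + 2*I) = -2025 + 2*I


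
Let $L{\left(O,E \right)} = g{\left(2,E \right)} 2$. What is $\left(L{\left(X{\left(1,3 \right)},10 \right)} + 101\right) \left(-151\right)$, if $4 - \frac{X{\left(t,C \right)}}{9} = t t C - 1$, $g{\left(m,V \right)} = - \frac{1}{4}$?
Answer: $- \frac{30351}{2} \approx -15176.0$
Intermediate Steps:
$g{\left(m,V \right)} = - \frac{1}{4}$ ($g{\left(m,V \right)} = \left(-1\right) \frac{1}{4} = - \frac{1}{4}$)
$X{\left(t,C \right)} = 45 - 9 C t^{2}$ ($X{\left(t,C \right)} = 36 - 9 \left(t t C - 1\right) = 36 - 9 \left(t^{2} C - 1\right) = 36 - 9 \left(C t^{2} - 1\right) = 36 - 9 \left(-1 + C t^{2}\right) = 36 - \left(-9 + 9 C t^{2}\right) = 45 - 9 C t^{2}$)
$L{\left(O,E \right)} = - \frac{1}{2}$ ($L{\left(O,E \right)} = \left(- \frac{1}{4}\right) 2 = - \frac{1}{2}$)
$\left(L{\left(X{\left(1,3 \right)},10 \right)} + 101\right) \left(-151\right) = \left(- \frac{1}{2} + 101\right) \left(-151\right) = \frac{201}{2} \left(-151\right) = - \frac{30351}{2}$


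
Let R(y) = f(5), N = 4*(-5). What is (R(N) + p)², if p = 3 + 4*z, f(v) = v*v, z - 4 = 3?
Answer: 3136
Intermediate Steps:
z = 7 (z = 4 + 3 = 7)
N = -20
f(v) = v²
p = 31 (p = 3 + 4*7 = 3 + 28 = 31)
R(y) = 25 (R(y) = 5² = 25)
(R(N) + p)² = (25 + 31)² = 56² = 3136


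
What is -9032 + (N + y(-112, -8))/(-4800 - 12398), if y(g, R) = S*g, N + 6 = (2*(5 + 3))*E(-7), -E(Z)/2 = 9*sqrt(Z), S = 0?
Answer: -77666165/8599 + 144*I*sqrt(7)/8599 ≈ -9032.0 + 0.044306*I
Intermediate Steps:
E(Z) = -18*sqrt(Z)
N = -6 - 288*I*sqrt(7) (N = -6 + (2*(5 + 3))*(-18*I*sqrt(7)) = -6 + (2*8)*(-18*I*sqrt(7)) = -6 + 16*(-18*I*sqrt(7)) = -6 - 288*I*sqrt(7) ≈ -6.0 - 761.98*I)
y(g, R) = 0 (y(g, R) = 0*g = 0)
-9032 + (N + y(-112, -8))/(-4800 - 12398) = -9032 + ((-6 - 288*I*sqrt(7)) + 0)/(-4800 - 12398) = -9032 + (-6 - 288*I*sqrt(7))/(-17198) = -9032 + (-6 - 288*I*sqrt(7))*(-1/17198) = -9032 + (3/8599 + 144*I*sqrt(7)/8599) = -77666165/8599 + 144*I*sqrt(7)/8599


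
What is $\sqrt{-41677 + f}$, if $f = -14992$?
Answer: $i \sqrt{56669} \approx 238.05 i$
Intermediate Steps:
$\sqrt{-41677 + f} = \sqrt{-41677 - 14992} = \sqrt{-56669} = i \sqrt{56669}$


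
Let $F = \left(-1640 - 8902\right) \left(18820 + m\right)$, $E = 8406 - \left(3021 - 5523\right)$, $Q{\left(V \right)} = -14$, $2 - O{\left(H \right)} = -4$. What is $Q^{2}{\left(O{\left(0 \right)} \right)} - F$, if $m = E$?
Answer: $313392772$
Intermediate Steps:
$O{\left(H \right)} = 6$ ($O{\left(H \right)} = 2 - -4 = 2 + 4 = 6$)
$E = 10908$ ($E = 8406 - \left(3021 - 5523\right) = 8406 - -2502 = 8406 + 2502 = 10908$)
$m = 10908$
$F = -313392576$ ($F = \left(-1640 - 8902\right) \left(18820 + 10908\right) = \left(-10542\right) 29728 = -313392576$)
$Q^{2}{\left(O{\left(0 \right)} \right)} - F = \left(-14\right)^{2} - -313392576 = 196 + 313392576 = 313392772$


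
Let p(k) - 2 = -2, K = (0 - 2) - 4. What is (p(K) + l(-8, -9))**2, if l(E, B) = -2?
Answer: 4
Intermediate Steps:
K = -6 (K = -2 - 4 = -6)
p(k) = 0 (p(k) = 2 - 2 = 0)
(p(K) + l(-8, -9))**2 = (0 - 2)**2 = (-2)**2 = 4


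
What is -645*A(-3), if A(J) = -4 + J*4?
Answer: 10320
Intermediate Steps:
A(J) = -4 + 4*J
-645*A(-3) = -645*(-4 + 4*(-3)) = -645*(-4 - 12) = -645*(-16) = 10320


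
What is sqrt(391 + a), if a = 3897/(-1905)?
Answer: sqrt(156836110)/635 ≈ 19.722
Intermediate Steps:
a = -1299/635 (a = 3897*(-1/1905) = -1299/635 ≈ -2.0457)
sqrt(391 + a) = sqrt(391 - 1299/635) = sqrt(246986/635) = sqrt(156836110)/635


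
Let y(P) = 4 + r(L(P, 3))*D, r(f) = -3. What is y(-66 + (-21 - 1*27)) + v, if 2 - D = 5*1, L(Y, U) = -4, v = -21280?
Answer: -21267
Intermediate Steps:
D = -3 (D = 2 - 5 = -3)
y(P) = 13 (y(P) = 4 - 3*(-3) = 4 + 9 = 13)
y(-66 + (-21 - 1*27)) + v = 13 - 21280 = -21267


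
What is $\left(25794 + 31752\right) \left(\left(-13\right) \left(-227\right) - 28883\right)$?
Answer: $-1492282872$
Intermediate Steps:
$\left(25794 + 31752\right) \left(\left(-13\right) \left(-227\right) - 28883\right) = 57546 \left(2951 - 28883\right) = 57546 \left(-25932\right) = -1492282872$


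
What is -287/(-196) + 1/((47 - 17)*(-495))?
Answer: 304411/207900 ≈ 1.4642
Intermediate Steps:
-287/(-196) + 1/((47 - 17)*(-495)) = -287*(-1/196) - 1/495/30 = 41/28 + (1/30)*(-1/495) = 41/28 - 1/14850 = 304411/207900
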